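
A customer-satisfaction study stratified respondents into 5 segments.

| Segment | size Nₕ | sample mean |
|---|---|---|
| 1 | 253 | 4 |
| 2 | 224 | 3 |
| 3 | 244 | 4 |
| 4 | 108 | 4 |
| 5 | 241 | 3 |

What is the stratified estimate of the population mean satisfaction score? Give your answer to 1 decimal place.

N = 1070; weights Wₕ = Nₕ/N = (0.2364, 0.2093, 0.2280, 0.1009, 0.2252).
x̄_st = Σ Wₕ·x̄ₕ = 0.2364·4 + 0.2093·3 + 0.2280·4 + 0.1009·4 + 0.2252·3 ≈ 3.565...
→ 3.6.

3.6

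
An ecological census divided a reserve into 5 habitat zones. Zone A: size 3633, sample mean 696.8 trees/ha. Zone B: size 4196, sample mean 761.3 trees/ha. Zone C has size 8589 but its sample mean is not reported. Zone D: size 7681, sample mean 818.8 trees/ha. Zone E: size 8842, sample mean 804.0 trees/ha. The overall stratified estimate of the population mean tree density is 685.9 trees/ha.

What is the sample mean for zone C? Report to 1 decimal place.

N = 3633 + 4196 + 8589 + 7681 + 8842 = 32941.
Overall total = μ·N = 685.9·32941 = 22594231.9.
Subtract the known strata: 3633·696.8 + 4196·761.3 + 7681·818.8 + 8842·804.0 = 19124060.
Remaining total for zone C: 22594231.9 − 19124060 = 3470171.9.
Divide by its size: 3470171.9 / 8589 = 404.025... → 404.0.

404.0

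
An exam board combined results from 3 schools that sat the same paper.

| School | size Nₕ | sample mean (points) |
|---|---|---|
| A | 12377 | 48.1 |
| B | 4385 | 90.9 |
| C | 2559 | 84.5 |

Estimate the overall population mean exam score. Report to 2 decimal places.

62.63

x̄_st = (Σ Nₕx̄ₕ) / (Σ Nₕ) = (12377·48.1 + 4385·90.9 + 2559·84.5) / 19321
= 1210165.7 / 19321 = 62.6347... → 62.63.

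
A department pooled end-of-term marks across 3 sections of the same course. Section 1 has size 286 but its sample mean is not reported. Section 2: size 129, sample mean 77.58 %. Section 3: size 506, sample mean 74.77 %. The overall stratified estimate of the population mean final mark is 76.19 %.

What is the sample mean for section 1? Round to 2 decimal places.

78.08

Σ Nₕx̄ₕ = N·μ, so 286·x̄_1 = 921·76.19 − (129·77.58 + 506·74.77).
= 70170.99 − 47841.44 = 22329.55.
x̄_1 = 22329.55 / 286 = 78.0753... → 78.08.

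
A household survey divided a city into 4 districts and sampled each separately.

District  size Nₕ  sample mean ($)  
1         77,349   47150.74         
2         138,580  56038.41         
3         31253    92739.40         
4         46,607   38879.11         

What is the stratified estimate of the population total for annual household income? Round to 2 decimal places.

16123288594.03

1: 77349·47150.74 = 3647062588.26
2: 138580·56038.41 = 7765802857.8
3: 31253·92739.40 = 2898384468.2
4: 46607·38879.11 = 1812038679.77
τ̂ = Σ Nₕx̄ₕ = 16123288594.03.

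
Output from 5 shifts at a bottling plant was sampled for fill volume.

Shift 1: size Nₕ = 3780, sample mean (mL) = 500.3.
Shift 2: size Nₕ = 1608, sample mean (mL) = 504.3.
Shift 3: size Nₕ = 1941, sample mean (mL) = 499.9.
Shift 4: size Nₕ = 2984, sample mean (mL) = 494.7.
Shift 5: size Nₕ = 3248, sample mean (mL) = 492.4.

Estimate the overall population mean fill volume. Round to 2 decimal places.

N = 13561; weights Wₕ = Nₕ/N = (0.2787, 0.1186, 0.1431, 0.2200, 0.2395).
x̄_st = Σ Wₕ·x̄ₕ = 0.2787·500.3 + 0.1186·504.3 + 0.1431·499.9 + 0.2200·494.7 + 0.2395·492.4 ≈ 497.5927...
→ 497.59.

497.59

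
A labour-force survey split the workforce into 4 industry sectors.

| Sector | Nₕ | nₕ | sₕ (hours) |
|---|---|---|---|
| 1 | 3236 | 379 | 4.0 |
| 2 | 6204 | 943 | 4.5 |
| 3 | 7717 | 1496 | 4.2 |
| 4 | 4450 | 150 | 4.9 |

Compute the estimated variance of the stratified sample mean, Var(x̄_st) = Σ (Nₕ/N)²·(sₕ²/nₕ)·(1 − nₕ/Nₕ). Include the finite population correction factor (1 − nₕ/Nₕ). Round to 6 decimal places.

N = 21607. Term for each stratum: Wₕ²sₕ²/nₕ·(1−nₕ/Nₕ).
Var(x̄_st) = 0.000836008 + 0.001501290 + 0.001212514 + 0.006560553 = 0.010110364 → 0.010110.

0.010110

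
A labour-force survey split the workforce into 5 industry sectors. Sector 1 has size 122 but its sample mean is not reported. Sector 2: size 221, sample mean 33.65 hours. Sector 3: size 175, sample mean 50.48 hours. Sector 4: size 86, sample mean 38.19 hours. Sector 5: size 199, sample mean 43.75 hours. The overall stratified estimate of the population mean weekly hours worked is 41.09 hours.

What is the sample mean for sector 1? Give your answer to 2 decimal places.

38.80

N = 122 + 221 + 175 + 86 + 199 = 803.
Overall total = μ·N = 41.09·803 = 32995.27.
Subtract the known strata: 221·33.65 + 175·50.48 + 86·38.19 + 199·43.75 = 28261.24.
Remaining total for sector 1: 32995.27 − 28261.24 = 4734.03.
Divide by its size: 4734.03 / 122 = 38.8035... → 38.80.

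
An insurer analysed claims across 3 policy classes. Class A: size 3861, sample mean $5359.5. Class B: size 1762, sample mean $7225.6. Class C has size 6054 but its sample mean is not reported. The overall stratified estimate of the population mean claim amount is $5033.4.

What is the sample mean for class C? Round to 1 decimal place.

4187.4

Σ Nₕx̄ₕ = N·μ, so 6054·x̄_C = 11677·5033.4 − (3861·5359.5 + 1762·7225.6).
= 58775011.8 − 33424536.7 = 25350475.1.
x̄_C = 25350475.1 / 6054 = 4187.393... → 4187.4.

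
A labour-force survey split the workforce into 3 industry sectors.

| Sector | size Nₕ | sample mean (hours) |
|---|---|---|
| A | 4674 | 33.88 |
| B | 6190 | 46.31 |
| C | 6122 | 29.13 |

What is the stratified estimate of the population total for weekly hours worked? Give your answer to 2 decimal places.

623347.88

Estimate total by summing Nₕ·x̄ₕ over strata.
4674·33.88 + 6190·46.31 + 6122·29.13 = 158355.12 + 286658.9 + 178333.86 = 623347.88.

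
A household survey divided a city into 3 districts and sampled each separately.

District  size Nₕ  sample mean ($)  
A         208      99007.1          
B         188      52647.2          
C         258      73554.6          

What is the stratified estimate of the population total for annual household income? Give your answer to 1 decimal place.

49468237.2

Population total = Σ Nₕ·x̄ₕ (each stratum's size times its mean).
208·99007.1 + 188·52647.2 + 258·73554.6 = 20593476.8 + 9897673.6 + 18977086.8 = 49468237.2.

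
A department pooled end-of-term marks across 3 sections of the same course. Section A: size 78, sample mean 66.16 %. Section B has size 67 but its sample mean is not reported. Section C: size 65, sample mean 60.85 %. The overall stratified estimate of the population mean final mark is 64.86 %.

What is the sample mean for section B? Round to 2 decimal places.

Σ Nₕx̄ₕ = N·μ, so 67·x̄_B = 210·64.86 − (78·66.16 + 65·60.85).
= 13620.6 − 9115.73 = 4504.87.
x̄_B = 4504.87 / 67 = 67.2369... → 67.24.

67.24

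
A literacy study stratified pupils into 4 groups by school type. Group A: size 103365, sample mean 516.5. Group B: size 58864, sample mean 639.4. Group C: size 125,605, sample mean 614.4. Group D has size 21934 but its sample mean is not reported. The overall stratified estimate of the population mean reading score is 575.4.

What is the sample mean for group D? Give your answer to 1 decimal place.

457.9

Σ Nₕx̄ₕ = N·μ, so 21934·x̄_D = 309768·575.4 − (103365·516.5 + 58864·639.4 + 125605·614.4).
= 178240507.2 − 168197376.1 = 10043131.1.
x̄_D = 10043131.1 / 21934 = 457.880... → 457.9.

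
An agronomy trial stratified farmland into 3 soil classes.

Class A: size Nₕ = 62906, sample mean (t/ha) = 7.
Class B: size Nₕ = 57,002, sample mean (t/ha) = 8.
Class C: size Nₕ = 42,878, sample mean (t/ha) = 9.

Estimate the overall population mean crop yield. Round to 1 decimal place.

x̄_st = (Σ Nₕx̄ₕ) / (Σ Nₕ) = (62906·7 + 57002·8 + 42878·9) / 162786
= 1282260 / 162786 = 7.877... → 7.9.

7.9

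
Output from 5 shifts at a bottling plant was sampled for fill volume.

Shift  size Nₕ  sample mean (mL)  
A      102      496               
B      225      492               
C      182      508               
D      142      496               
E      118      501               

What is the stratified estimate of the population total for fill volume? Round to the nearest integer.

Estimate total by summing Nₕ·x̄ₕ over strata.
102·496 + 225·492 + 182·508 + 142·496 + 118·501 = 50592 + 110700 + 92456 + 70432 + 59118 = 383298.

383298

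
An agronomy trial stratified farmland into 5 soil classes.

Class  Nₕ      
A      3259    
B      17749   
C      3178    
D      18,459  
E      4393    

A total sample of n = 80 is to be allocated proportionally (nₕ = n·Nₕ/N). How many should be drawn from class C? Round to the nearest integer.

5

Share of class C = 3178/47038 = 0.06756.
Allocate 80 × 0.06756 = 5.405... → 5.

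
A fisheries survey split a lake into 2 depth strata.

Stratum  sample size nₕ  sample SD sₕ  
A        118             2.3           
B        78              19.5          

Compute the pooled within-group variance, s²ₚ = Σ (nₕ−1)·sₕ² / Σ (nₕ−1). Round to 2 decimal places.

A: (118−1)·2.3² = 117·5.29 = 618.93
B: (78−1)·19.5² = 77·380.25 = 29279.25
Numerator = 29898.18; denominator = Σ(nₕ−1) = 194.
s²ₚ = 29898.18/194 = 154.1143... → 154.11.

154.11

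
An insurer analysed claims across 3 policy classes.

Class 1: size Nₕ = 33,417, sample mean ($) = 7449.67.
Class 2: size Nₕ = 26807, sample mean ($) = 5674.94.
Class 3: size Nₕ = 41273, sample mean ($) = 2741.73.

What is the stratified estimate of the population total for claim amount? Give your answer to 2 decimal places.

1: 33417·7449.67 = 248945622.39
2: 26807·5674.94 = 152128116.58
3: 41273·2741.73 = 113159422.29
τ̂ = Σ Nₕx̄ₕ = 514233161.26.

514233161.26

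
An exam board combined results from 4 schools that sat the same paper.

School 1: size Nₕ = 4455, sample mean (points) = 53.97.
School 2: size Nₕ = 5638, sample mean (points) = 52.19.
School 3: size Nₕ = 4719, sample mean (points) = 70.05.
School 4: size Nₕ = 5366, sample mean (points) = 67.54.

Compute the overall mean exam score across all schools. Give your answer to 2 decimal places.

60.84

N = 20178; weights Wₕ = Nₕ/N = (0.2208, 0.2794, 0.2339, 0.2659).
x̄_st = Σ Wₕ·x̄ₕ = 0.2208·53.97 + 0.2794·52.19 + 0.2339·70.05 + 0.2659·67.54 ≈ 60.8420...
→ 60.84.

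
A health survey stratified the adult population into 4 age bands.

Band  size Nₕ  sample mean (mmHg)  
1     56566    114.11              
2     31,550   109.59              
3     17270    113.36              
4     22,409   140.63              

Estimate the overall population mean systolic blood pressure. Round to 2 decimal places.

N = 56566 + 31550 + 17270 + 22409 = 127795.
Weight each subgroup mean by Nₕ/N and sum.
Σ Nₕx̄ₕ = 56566·114.11 + 31550·109.59 + 17270·113.36 + 22409·140.63 = 6454746.26 + 3457564.5 + 1957727.2 + 3151377.67 = 15021415.63.
Divide by N: 15021415.63 / 127795 = 117.5431... → 117.54.

117.54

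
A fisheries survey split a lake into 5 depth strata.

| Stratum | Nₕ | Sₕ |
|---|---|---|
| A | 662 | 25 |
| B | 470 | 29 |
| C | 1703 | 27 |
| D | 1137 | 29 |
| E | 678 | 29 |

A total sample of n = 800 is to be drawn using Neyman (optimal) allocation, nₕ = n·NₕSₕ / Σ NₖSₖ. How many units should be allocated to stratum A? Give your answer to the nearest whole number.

A: NₕSₕ = 662·25 = 16550
B: NₕSₕ = 470·29 = 13630
C: NₕSₕ = 1703·27 = 45981
D: NₕSₕ = 1137·29 = 32973
E: NₕSₕ = 678·29 = 19662
Σ NₕSₕ = 128796.
n_A = 800·16550/128796 = 102.798... → 103.

103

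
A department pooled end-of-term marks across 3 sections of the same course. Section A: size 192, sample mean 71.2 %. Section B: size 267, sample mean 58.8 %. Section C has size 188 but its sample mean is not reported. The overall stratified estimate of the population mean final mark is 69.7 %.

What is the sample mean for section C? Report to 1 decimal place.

83.6

N = 192 + 267 + 188 = 647.
Overall total = μ·N = 69.7·647 = 45095.9.
Subtract the known strata: 192·71.2 + 267·58.8 = 29370.
Remaining total for section C: 45095.9 − 29370 = 15725.9.
Divide by its size: 15725.9 / 188 = 83.648... → 83.6.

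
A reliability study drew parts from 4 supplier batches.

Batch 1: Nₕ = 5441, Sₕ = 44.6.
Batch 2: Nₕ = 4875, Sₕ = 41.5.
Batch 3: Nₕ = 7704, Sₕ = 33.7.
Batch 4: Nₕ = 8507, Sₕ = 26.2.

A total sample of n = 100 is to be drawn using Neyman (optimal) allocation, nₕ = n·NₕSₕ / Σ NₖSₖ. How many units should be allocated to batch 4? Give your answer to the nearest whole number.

24

1: NₕSₕ = 5441·44.6 = 242668.6
2: NₕSₕ = 4875·41.5 = 202312.5
3: NₕSₕ = 7704·33.7 = 259624.8
4: NₕSₕ = 8507·26.2 = 222883.4
Σ NₕSₕ = 927489.3.
n_4 = 100·222883.4/927489.3 = 24.031... → 24.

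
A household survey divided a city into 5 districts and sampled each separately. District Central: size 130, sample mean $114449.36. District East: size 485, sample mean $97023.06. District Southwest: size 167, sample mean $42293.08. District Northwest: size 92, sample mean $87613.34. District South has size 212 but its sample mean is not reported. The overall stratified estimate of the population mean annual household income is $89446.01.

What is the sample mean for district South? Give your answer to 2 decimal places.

94718.84

Σ Nₕx̄ₕ = N·μ, so 212·x̄_South = 1086·89446.01 − (130·114449.36 + 485·97023.06 + 167·42293.08 + 92·87613.34).
= 97138366.86 − 77057972.54 = 20080394.32.
x̄_South = 20080394.32 / 212 = 94718.8411... → 94718.84.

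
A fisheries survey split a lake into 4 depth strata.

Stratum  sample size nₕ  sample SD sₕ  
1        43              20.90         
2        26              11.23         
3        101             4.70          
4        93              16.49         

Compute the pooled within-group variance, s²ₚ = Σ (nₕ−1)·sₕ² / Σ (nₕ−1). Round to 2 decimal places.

188.13

Degrees of freedom: 42 + 25 + 100 + 92 = 259.
Σ(nₕ−1)sₕ² = 42·436.81 + 25·126.1129 + 100·22.09 + 92·271.9201 = 48724.4917.
s²ₚ = 48724.4917 / 259 = 188.1255... → 188.13.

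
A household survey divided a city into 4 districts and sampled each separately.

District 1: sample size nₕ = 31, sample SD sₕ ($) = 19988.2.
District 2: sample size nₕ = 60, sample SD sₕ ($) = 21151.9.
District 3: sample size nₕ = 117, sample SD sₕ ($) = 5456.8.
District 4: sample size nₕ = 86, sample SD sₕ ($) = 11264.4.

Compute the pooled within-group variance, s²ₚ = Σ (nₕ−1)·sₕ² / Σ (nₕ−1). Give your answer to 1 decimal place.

Degrees of freedom: 30 + 59 + 116 + 85 = 290.
Σ(nₕ−1)sₕ² = 30·399528139.24 + 59·447402873.61 + 116·29776666.24 + 85·126886707.36 = 52622077129.63.
s²ₚ = 52622077129.63 / 290 = 181455438.378... → 181455438.4.

181455438.4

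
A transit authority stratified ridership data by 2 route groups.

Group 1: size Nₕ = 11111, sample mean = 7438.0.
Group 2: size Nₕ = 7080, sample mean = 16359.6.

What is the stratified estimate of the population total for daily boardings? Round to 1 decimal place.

Estimate total by summing Nₕ·x̄ₕ over strata.
11111·7438.0 + 7080·16359.6 = 82643618 + 115825968 = 198469586.0.

198469586.0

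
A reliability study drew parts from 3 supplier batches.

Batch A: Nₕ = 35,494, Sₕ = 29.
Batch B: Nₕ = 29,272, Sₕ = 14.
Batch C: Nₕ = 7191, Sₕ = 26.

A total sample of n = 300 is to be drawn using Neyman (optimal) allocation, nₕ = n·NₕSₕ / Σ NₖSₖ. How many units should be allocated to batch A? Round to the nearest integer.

190

Σ NₕSₕ = 35494·29 + 29272·14 + 7191·26 = 1626100.
Share for A: 1029326/1626100 = 0.63300.
n_A = 300 × 0.63300 = 189.901... → 190.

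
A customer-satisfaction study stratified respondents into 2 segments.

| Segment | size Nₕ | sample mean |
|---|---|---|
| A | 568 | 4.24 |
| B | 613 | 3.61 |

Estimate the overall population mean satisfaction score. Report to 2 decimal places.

N = 1181; weights Wₕ = Nₕ/N = (0.4809, 0.5191).
x̄_st = Σ Wₕ·x̄ₕ = 0.4809·4.24 + 0.5191·3.61 ≈ 3.9130...
→ 3.91.

3.91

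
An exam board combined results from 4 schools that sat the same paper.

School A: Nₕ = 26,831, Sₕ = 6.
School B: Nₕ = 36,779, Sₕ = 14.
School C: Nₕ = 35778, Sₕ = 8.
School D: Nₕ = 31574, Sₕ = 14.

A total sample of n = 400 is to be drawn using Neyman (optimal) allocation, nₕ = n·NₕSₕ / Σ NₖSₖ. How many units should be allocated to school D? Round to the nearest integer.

126

A: NₕSₕ = 26831·6 = 160986
B: NₕSₕ = 36779·14 = 514906
C: NₕSₕ = 35778·8 = 286224
D: NₕSₕ = 31574·14 = 442036
Σ NₕSₕ = 1404152.
n_D = 400·442036/1404152 = 125.923... → 126.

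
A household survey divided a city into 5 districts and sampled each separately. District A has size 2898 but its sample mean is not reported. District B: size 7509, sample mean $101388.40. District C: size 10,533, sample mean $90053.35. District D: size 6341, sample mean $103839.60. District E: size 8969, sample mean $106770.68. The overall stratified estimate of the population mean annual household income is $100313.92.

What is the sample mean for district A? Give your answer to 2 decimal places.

107125.27

N = 2898 + 7509 + 10533 + 6341 + 8969 = 36250.
Overall total = μ·N = 100313.92·36250 = 3636379600.
Subtract the known strata: 7509·101388.40 + 10533·90053.35 + 6341·103839.60 + 8969·106770.68 = 3325930563.67.
Remaining total for district A: 3636379600 − 3325930563.67 = 310449036.33.
Divide by its size: 310449036.33 / 2898 = 107125.2713... → 107125.27.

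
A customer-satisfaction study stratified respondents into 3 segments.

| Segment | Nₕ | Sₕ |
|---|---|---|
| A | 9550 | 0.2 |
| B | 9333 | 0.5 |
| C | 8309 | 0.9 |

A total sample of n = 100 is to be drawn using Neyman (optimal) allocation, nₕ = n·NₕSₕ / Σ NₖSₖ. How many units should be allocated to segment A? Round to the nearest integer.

14

A: NₕSₕ = 9550·0.2 = 1910
B: NₕSₕ = 9333·0.5 = 4666.5
C: NₕSₕ = 8309·0.9 = 7478.1
Σ NₕSₕ = 14054.6.
n_A = 100·1910/14054.6 = 13.590... → 14.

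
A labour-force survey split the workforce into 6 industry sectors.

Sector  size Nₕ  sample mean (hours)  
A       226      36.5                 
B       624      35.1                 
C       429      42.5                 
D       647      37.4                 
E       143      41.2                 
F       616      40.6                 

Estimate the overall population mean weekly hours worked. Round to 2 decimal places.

N = 226 + 624 + 429 + 647 + 143 + 616 = 2685.
Overall mean = Σ (Nₕ/N)·x̄ₕ — weight by population share, not a simple average.
Σ Nₕx̄ₕ = 226·36.5 + 624·35.1 + 429·42.5 + 647·37.4 + 143·41.2 + 616·40.6 = 8249 + 21902.4 + 18232.5 + 24197.8 + 5891.6 + 25009.6 = 103482.9.
Divide by N: 103482.9 / 2685 = 38.5411... → 38.54.

38.54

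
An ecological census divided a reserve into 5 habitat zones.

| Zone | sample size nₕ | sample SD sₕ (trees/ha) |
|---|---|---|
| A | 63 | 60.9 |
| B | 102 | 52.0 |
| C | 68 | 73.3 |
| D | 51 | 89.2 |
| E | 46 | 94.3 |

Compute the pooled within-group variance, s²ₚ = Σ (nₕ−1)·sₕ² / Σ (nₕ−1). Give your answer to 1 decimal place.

Degrees of freedom: 62 + 101 + 67 + 50 + 45 = 325.
Σ(nₕ−1)sₕ² = 62·3708.81 + 101·2704 + 67·5372.89 + 50·7956.64 + 45·8892.49 = 1661027.9.
s²ₚ = 1661027.9 / 325 = 5110.855... → 5110.9.

5110.9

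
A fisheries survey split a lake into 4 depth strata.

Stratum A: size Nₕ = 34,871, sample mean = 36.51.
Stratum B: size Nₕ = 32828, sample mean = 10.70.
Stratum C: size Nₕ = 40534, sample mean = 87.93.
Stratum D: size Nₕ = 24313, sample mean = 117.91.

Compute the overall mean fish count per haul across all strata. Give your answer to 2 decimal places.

x̄_st = (Σ Nₕx̄ₕ) / (Σ Nₕ) = (34871·36.51 + 32828·10.70 + 40534·87.93 + 24313·117.91) / 132546
= 8055300.26 / 132546 = 60.7736... → 60.77.

60.77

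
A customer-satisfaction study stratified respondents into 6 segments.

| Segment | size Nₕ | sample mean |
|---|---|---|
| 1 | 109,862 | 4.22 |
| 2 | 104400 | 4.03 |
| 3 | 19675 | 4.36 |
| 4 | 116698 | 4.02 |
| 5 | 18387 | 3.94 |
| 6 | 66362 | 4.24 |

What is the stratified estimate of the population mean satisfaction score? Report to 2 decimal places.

4.12

N = 435384; weights Wₕ = Nₕ/N = (0.2523, 0.2398, 0.0452, 0.2680, 0.0422, 0.1524).
x̄_st = Σ Wₕ·x̄ₕ = 0.2523·4.22 + 0.2398·4.03 + 0.0452·4.36 + 0.2680·4.02 + 0.0422·3.94 + 0.1524·4.24 ≈ 4.1184...
→ 4.12.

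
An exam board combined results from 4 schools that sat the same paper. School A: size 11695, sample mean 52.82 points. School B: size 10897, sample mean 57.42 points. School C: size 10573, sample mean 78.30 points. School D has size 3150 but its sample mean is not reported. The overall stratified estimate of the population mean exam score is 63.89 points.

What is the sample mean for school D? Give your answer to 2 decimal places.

N = 11695 + 10897 + 10573 + 3150 = 36315.
Overall total = μ·N = 63.89·36315 = 2320165.35.
Subtract the known strata: 11695·52.82 + 10897·57.42 + 10573·78.30 = 2071301.54.
Remaining total for school D: 2320165.35 − 2071301.54 = 248863.81.
Divide by its size: 248863.81 / 3150 = 79.0044... → 79.00.

79.00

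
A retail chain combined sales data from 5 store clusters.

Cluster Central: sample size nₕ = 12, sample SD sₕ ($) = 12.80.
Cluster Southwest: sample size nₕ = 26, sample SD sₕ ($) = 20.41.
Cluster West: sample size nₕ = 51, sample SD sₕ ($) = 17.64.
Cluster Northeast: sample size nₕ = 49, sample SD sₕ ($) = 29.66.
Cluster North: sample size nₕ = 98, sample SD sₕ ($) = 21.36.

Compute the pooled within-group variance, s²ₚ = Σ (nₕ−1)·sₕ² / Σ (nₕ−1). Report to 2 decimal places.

Central: (12−1)·12.80² = 11·163.84 = 1802.24
Southwest: (26−1)·20.41² = 25·416.5681 = 10414.2025
West: (51−1)·17.64² = 50·311.1696 = 15558.48
Northeast: (49−1)·29.66² = 48·879.7156 = 42226.3488
North: (98−1)·21.36² = 97·456.2496 = 44256.2112
Numerator = 114257.4825; denominator = Σ(nₕ−1) = 231.
s²ₚ = 114257.4825/231 = 494.6211... → 494.62.

494.62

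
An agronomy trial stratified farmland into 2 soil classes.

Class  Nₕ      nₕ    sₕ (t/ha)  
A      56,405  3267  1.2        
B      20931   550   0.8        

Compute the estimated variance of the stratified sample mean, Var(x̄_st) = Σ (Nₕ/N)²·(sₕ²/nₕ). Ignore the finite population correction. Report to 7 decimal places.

0.0003197

N = 77336; Wₕ = Nₕ/N.
class A: (56405/77336)²·1.2²/3267 = 0.0002344689
class B: (20931/77336)²·0.8²/550 = 0.0000852381
Sum = 0.0003197070 → 0.0003197.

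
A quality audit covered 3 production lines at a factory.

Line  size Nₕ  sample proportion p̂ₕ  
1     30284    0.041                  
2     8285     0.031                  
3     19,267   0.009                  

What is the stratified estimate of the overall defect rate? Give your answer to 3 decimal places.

0.029

N = 30284 + 8285 + 19267 = 57836.
Overall proportion = Σ (Nₕ/N)·p̂ₕ.
Σ Nₕp̂ₕ = 1241.644 + 256.835 + 173.403 = 1671.882.
1671.882 / 57836 = 0.02891... → 0.029.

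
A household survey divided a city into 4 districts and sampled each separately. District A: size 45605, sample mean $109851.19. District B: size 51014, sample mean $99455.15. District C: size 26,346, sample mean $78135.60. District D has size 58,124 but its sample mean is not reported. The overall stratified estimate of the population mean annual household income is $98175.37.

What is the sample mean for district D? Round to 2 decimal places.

Σ Nₕx̄ₕ = N·μ, so 58124·x̄_D = 181089·98175.37 − (45605·109851.19 + 51014·99455.15 + 26346·78135.60).
= 17778479577.93 − 12141929059.65 = 5636550518.28.
x̄_D = 5636550518.28 / 58124 = 96974.5805... → 96974.58.

96974.58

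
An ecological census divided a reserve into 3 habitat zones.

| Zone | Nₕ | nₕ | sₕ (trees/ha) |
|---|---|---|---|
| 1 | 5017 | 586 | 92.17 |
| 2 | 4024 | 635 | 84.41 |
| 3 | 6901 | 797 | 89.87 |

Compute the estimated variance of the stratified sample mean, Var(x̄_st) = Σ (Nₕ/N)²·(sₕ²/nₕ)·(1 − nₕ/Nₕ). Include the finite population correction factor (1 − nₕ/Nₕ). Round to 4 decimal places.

N = 15942. Term for each stratum: Wₕ²sₕ²/nₕ·(1−nₕ/Nₕ).
Var(x̄_st) = 1.2680658 + 0.6020853 + 1.6796241 = 3.5497752 → 3.5498.

3.5498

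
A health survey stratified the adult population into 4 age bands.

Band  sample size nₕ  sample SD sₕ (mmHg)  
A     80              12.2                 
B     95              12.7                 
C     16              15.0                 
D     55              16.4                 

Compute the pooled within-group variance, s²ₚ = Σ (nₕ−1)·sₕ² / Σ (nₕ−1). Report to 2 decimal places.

185.20

A: (80−1)·12.2² = 79·148.84 = 11758.36
B: (95−1)·12.7² = 94·161.29 = 15161.26
C: (16−1)·15.0² = 15·225 = 3375
D: (55−1)·16.4² = 54·268.96 = 14523.84
Numerator = 44818.46; denominator = Σ(nₕ−1) = 242.
s²ₚ = 44818.46/242 = 185.2002... → 185.20.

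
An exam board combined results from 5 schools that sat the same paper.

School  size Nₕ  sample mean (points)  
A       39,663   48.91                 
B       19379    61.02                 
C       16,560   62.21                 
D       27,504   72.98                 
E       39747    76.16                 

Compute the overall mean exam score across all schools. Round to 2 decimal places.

N = 142853; weights Wₕ = Nₕ/N = (0.2776, 0.1357, 0.1159, 0.1925, 0.2782).
x̄_st = Σ Wₕ·x̄ₕ = 0.2776·48.91 + 0.1357·61.02 + 0.1159·62.21 + 0.1925·72.98 + 0.2782·76.16 ≈ 64.3108...
→ 64.31.

64.31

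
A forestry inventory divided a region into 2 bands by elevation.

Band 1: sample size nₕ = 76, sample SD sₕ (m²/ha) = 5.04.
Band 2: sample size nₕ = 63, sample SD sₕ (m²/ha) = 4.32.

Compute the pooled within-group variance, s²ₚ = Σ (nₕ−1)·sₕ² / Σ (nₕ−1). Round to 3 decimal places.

22.352

1: (76−1)·5.04² = 75·25.4016 = 1905.12
2: (63−1)·4.32² = 62·18.6624 = 1157.0688
Numerator = 3062.1888; denominator = Σ(nₕ−1) = 137.
s²ₚ = 3062.1888/137 = 22.35174... → 22.352.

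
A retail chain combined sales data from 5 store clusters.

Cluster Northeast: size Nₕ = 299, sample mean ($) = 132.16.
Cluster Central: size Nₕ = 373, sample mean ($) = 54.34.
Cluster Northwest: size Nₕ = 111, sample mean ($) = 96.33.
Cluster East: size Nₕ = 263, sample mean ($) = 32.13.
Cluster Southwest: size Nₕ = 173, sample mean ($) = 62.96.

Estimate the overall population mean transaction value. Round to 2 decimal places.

N = 1219; weights Wₕ = Nₕ/N = (0.2453, 0.3060, 0.0911, 0.2158, 0.1419).
x̄_st = Σ Wₕ·x̄ₕ = 0.2453·132.16 + 0.3060·54.34 + 0.0911·96.33 + 0.2158·32.13 + 0.1419·62.96 ≈ 73.6830...
→ 73.68.

73.68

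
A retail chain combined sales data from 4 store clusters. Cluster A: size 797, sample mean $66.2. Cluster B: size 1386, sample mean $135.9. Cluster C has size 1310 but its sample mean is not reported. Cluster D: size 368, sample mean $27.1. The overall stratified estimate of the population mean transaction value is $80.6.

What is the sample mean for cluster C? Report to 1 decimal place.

45.9

Σ Nₕx̄ₕ = N·μ, so 1310·x̄_C = 3861·80.6 − (797·66.2 + 1386·135.9 + 368·27.1).
= 311196.6 − 251091.6 = 60105.
x̄_C = 60105 / 1310 = 45.882... → 45.9.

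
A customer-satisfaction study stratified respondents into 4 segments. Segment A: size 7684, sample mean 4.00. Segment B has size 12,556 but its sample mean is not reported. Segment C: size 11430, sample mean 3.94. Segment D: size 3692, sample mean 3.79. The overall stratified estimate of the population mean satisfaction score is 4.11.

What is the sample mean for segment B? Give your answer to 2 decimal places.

N = 7684 + 12556 + 11430 + 3692 = 35362.
Overall total = μ·N = 4.11·35362 = 145337.82.
Subtract the known strata: 7684·4.00 + 11430·3.94 + 3692·3.79 = 89762.88.
Remaining total for segment B: 145337.82 − 89762.88 = 55574.94.
Divide by its size: 55574.94 / 12556 = 4.4262... → 4.43.

4.43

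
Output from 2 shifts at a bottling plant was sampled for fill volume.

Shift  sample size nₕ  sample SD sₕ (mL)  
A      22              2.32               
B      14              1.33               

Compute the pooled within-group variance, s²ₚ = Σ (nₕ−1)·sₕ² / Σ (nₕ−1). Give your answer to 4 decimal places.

4.0008

Degrees of freedom: 21 + 13 = 34.
Σ(nₕ−1)sₕ² = 21·5.3824 + 13·1.7689 = 136.0261.
s²ₚ = 136.0261 / 34 = 4.000768... → 4.0008.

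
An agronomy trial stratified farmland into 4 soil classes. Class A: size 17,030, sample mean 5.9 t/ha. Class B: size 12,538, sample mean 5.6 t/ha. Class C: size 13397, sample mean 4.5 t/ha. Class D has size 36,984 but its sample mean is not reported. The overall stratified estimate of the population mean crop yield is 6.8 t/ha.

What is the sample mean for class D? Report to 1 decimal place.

8.5

Σ Nₕx̄ₕ = N·μ, so 36984·x̄_D = 79949·6.8 − (17030·5.9 + 12538·5.6 + 13397·4.5).
= 543653.2 − 230976.3 = 312676.9.
x̄_D = 312676.9 / 36984 = 8.454... → 8.5.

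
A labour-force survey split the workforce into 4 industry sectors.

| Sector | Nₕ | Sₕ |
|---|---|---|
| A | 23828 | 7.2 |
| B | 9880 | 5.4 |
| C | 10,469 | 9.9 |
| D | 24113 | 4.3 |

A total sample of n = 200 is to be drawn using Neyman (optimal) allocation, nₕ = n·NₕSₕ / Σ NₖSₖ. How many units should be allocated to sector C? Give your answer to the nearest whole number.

48

Σ NₕSₕ = 23828·7.2 + 9880·5.4 + 10469·9.9 + 24113·4.3 = 432242.6.
Share for C: 103643.1/432242.6 = 0.23978.
n_C = 200 × 0.23978 = 47.956... → 48.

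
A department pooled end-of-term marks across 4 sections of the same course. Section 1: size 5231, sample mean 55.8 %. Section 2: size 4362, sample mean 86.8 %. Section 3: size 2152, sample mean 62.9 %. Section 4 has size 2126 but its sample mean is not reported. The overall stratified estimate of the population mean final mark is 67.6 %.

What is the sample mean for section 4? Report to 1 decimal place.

Σ Nₕx̄ₕ = N·μ, so 2126·x̄_4 = 13871·67.6 − (5231·55.8 + 4362·86.8 + 2152·62.9).
= 937679.6 − 805872.2 = 131807.4.
x̄_4 = 131807.4 / 2126 = 61.998... → 62.0.

62.0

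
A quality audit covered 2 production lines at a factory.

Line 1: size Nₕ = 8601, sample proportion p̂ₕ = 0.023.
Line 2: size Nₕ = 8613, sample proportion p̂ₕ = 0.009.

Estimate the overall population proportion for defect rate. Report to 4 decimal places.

Wₕ = Nₕ/N with N = 17214: 0.4997, 0.5003.
p̂_st = 0.4997·0.023 + 0.5003·0.009 ≈ 0.015995... → 0.0160.

0.0160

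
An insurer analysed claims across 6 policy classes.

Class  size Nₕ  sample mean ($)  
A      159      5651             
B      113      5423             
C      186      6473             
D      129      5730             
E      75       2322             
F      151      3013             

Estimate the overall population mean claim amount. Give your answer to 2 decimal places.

N = 813; weights Wₕ = Nₕ/N = (0.1956, 0.1390, 0.2288, 0.1587, 0.0923, 0.1857).
x̄_st = Σ Wₕ·x̄ₕ = 0.1956·5651 + 0.1390·5423 + 0.2288·6473 + 0.1587·5730 + 0.0923·2322 + 0.1857·3013 ≈ 5022.8401...
→ 5022.84.

5022.84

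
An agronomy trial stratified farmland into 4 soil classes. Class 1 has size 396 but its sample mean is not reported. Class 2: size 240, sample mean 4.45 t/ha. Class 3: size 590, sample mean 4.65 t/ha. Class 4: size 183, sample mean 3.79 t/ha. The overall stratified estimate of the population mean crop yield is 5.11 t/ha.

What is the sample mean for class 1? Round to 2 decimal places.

6.81

Σ Nₕx̄ₕ = N·μ, so 396·x̄_1 = 1409·5.11 − (240·4.45 + 590·4.65 + 183·3.79).
= 7199.99 − 4505.07 = 2694.92.
x̄_1 = 2694.92 / 396 = 6.8054... → 6.81.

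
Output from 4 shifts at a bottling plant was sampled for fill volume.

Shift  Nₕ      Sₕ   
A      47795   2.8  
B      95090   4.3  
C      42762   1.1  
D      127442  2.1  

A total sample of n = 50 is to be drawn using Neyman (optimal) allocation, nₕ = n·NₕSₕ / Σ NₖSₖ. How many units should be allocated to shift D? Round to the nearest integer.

16

A: NₕSₕ = 47795·2.8 = 133826
B: NₕSₕ = 95090·4.3 = 408887
C: NₕSₕ = 42762·1.1 = 47038.2
D: NₕSₕ = 127442·2.1 = 267628.2
Σ NₕSₕ = 857379.4.
n_D = 50·267628.2/857379.4 = 15.607... → 16.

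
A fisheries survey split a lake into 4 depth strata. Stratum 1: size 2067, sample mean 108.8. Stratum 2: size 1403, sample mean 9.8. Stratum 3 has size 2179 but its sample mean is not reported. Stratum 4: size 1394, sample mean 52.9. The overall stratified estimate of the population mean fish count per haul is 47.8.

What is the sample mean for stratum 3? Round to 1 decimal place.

11.1

Σ Nₕx̄ₕ = N·μ, so 2179·x̄_3 = 7043·47.8 − (2067·108.8 + 1403·9.8 + 1394·52.9).
= 336655.4 − 312381.6 = 24273.8.
x̄_3 = 24273.8 / 2179 = 11.140... → 11.1.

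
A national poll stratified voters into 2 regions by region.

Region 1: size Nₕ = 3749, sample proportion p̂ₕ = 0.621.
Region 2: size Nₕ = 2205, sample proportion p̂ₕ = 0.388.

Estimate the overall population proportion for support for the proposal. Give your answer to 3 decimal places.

0.535

Wₕ = Nₕ/N with N = 5954: 0.6297, 0.3703.
p̂_st = 0.6297·0.621 + 0.3703·0.388 ≈ 0.53471... → 0.535.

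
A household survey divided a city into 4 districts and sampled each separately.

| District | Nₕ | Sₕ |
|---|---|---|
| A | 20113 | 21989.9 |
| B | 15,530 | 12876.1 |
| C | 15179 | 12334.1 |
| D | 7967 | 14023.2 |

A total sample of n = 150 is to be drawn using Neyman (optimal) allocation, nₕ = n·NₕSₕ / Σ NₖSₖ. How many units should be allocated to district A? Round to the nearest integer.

Σ NₕSₕ = 20113·21989.9 + 15530·12876.1 + 15179·12334.1 + 7967·14023.2 = 941190830.
Share for A: 442282858.7/941190830 = 0.46992.
n_A = 150 × 0.46992 = 70.488... → 70.

70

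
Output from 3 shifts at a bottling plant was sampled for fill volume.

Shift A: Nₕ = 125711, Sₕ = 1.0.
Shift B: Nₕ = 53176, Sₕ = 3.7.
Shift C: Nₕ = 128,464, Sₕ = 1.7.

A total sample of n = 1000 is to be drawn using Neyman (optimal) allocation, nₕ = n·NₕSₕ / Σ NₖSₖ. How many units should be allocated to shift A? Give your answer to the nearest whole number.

Σ NₕSₕ = 125711·1.0 + 53176·3.7 + 128464·1.7 = 540851.
Share for A: 125711/540851 = 0.23243.
n_A = 1000 × 0.23243 = 232.432... → 232.

232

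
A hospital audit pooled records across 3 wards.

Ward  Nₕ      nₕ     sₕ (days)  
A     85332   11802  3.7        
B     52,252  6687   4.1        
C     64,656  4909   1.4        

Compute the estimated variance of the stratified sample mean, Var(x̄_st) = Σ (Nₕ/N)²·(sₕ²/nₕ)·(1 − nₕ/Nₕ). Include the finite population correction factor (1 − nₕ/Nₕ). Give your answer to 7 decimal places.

N = 202240; Wₕ = Nₕ/N.
ward A: (85332/202240)²·3.7²/11802·(1 − 11802/85332) = 0.0001779468
ward B: (52252/202240)²·4.1²/6687·(1 − 6687/52252) = 0.0001463311
ward C: (64656/202240)²·1.4²/4909·(1 − 4909/64656) = 0.0000377098
Sum = 0.0003619877 → 0.0003620.

0.0003620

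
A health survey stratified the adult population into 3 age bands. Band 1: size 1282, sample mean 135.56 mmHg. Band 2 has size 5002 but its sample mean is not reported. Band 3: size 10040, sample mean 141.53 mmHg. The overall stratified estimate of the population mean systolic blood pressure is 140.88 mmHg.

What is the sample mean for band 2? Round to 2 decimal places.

140.94

Σ Nₕx̄ₕ = N·μ, so 5002·x̄_2 = 16324·140.88 − (1282·135.56 + 10040·141.53).
= 2299725.12 − 1594749.12 = 704976.
x̄_2 = 704976 / 5002 = 140.9388... → 140.94.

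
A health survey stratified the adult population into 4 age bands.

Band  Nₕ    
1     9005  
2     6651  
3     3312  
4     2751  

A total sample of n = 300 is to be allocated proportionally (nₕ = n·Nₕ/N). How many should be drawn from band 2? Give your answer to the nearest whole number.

N = 9005 + 6651 + 3312 + 2751 = 21719.
n_2 = 300·6651/21719 = 91.869... → 92.

92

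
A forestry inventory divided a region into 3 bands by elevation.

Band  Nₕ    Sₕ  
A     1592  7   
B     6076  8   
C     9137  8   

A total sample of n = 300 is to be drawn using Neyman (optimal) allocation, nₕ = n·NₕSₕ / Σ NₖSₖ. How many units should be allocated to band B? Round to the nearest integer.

110

A: NₕSₕ = 1592·7 = 11144
B: NₕSₕ = 6076·8 = 48608
C: NₕSₕ = 9137·8 = 73096
Σ NₕSₕ = 132848.
n_B = 300·48608/132848 = 109.768... → 110.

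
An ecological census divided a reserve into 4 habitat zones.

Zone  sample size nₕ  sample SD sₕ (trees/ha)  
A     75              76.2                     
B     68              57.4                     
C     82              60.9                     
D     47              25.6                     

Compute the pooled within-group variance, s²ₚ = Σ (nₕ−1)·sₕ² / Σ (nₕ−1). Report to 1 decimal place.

A: (75−1)·76.2² = 74·5806.44 = 429676.56
B: (68−1)·57.4² = 67·3294.76 = 220748.92
C: (82−1)·60.9² = 81·3708.81 = 300413.61
D: (47−1)·25.6² = 46·655.36 = 30146.56
Numerator = 980985.65; denominator = Σ(nₕ−1) = 268.
s²ₚ = 980985.65/268 = 3660.394... → 3660.4.

3660.4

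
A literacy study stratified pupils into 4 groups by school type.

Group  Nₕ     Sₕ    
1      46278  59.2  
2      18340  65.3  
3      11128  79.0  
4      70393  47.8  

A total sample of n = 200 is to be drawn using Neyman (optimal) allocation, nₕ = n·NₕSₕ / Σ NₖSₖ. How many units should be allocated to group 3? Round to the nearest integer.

21

1: NₕSₕ = 46278·59.2 = 2739657.6
2: NₕSₕ = 18340·65.3 = 1197602
3: NₕSₕ = 11128·79.0 = 879112
4: NₕSₕ = 70393·47.8 = 3364785.4
Σ NₕSₕ = 8181157.
n_3 = 200·879112/8181157 = 21.491... → 21.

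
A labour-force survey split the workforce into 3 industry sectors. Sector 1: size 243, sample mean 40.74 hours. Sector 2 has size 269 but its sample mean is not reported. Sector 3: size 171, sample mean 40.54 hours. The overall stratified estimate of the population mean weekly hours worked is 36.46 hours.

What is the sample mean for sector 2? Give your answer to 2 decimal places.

N = 243 + 269 + 171 = 683.
Overall total = μ·N = 36.46·683 = 24902.18.
Subtract the known strata: 243·40.74 + 171·40.54 = 16832.16.
Remaining total for sector 2: 24902.18 − 16832.16 = 8070.02.
Divide by its size: 8070.02 / 269 = 30.0001... → 30.00.

30.00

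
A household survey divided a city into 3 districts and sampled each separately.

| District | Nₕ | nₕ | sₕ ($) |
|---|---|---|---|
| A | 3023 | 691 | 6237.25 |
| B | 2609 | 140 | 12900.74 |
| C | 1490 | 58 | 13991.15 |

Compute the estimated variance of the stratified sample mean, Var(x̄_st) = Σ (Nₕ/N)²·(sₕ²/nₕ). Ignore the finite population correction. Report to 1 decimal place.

N = 7122. Term for each stratum: Wₕ²sₕ²/nₕ.
Var(x̄_st) = 10143.3313 + 159531.1255 + 147722.7657 = 317397.2225 → 317397.2.

317397.2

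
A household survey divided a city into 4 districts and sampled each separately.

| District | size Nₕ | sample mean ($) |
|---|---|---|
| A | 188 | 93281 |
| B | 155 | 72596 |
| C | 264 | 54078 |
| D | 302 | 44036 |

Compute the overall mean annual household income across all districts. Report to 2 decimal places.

62007.34

x̄_st = (Σ Nₕx̄ₕ) / (Σ Nₕ) = (188·93281 + 155·72596 + 264·54078 + 302·44036) / 909
= 56364672 / 909 = 62007.3399... → 62007.34.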